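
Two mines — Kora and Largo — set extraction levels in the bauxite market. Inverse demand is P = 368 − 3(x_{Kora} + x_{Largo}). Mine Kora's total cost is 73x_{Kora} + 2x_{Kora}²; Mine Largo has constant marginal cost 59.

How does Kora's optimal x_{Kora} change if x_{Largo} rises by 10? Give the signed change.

Mine Kora's profit: π = x_{Kora}(368 − 3(x_{Kora} + x_{Largo})) − 73x_{Kora} − 2x_{Kora}².
∂π/∂x_{Kora} = 295 − 10x_{Kora} − 3x_{Largo} = 0, so x_{Kora} = 29.5 − 0.3x_{Largo}.
The reaction-function slope is −0.3, so a 10-unit rise in x_{Largo} moves x_{Kora} by −0.3 × 10 = −3. Kora's best response falls — the actions are strategic substitutes.

-3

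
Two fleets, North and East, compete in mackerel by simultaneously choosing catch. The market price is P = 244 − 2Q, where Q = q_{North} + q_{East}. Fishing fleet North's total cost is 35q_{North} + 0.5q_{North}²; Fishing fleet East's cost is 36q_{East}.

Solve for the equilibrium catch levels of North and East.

26.25, 38.875

Fishing fleet North's profit: π = q_{North}(244 − 2(q_{North} + q_{East})) − 35q_{North} − 0.5q_{North}².
∂π/∂q_{North} = 209 − 5q_{North} − 2q_{East} = 0, so q_{North} = 41.8 − 0.4q_{East}.
For East: ∂π/∂q_{East} = 208 − 4q_{East} − 2q_{North} = 0 ⇒ q_{East} = 52 − 0.5q_{North}.
Solving the two reaction functions simultaneously: (1 − (−0.4)(−0.5))q_{North} = 41.8 − 0.4·52, so 0.8q_{North} = 21 and q_{North} = 26.25.
Then q_{East} = 52 − 0.5·26.25 = 38.875.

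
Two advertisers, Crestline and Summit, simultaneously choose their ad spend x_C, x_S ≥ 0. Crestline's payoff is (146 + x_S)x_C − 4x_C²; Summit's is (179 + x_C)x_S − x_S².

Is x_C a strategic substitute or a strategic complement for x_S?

Expanding Crestline's payoff: 146x_C + x_Sx_C − 4x_C².
∂π/∂x_C = 146 + x_S − 8x_C = 0, so x_C = 18.25 + 0.125x_S.
The best-response slope dx_C/dx_S = 0.125 > 0: the reaction function is upward-sloping, so the choices are strategic complements.

strategic complements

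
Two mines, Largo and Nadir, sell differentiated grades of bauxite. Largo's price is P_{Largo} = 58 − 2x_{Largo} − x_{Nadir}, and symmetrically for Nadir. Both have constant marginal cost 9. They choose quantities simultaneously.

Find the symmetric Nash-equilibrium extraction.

9.8

Mine Largo's profit: π = x_{Largo}(58 − 2x_{Largo} − x_{Nadir}) − 9x_{Largo}.
∂π/∂x_{Largo} = 49 − 4x_{Largo} − x_{Nadir} = 0 ⇒ x_{Largo} = 12.25 − 0.25x_{Nadir}.
By symmetry x_{Nadir} = x_{Largo}; substituting into the reaction function, 1.25x_{Largo} = 12.25 and x_{Largo} = 9.8.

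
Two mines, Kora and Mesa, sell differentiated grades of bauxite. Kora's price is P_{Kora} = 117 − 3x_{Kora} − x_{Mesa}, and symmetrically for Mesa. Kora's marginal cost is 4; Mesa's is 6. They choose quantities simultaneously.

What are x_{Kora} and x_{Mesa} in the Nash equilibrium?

16.2, 15.8

Mine Kora's profit: π = x_{Kora}(117 − 3x_{Kora} − x_{Mesa}) − 4x_{Kora}.
∂π/∂x_{Kora} = 113 − 6x_{Kora} − x_{Mesa} = 0 ⇒ x_{Kora} = 113/6 − (1/6)x_{Mesa}.
Similarly x_{Mesa} = 18.5 − (1/6)x_{Kora}.
Solving the two reaction functions simultaneously: (1 − (−1/6)(−1/6))x_{Kora} = 113/6 − (1/6)·18.5, so (35/36)x_{Kora} = 15.75 and x_{Kora} = 16.2.
Then x_{Mesa} = 18.5 − (1/6)·16.2 = 15.8.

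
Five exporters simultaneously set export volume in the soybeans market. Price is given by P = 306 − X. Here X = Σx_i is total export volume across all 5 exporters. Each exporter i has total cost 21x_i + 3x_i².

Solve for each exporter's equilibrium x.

A representative exporter's profit is π_i = x_i(306 − X) − 21x_i − 3x_i², with X = x_i + Σ_{j≠i} x_j.
First-order condition: 285 − 8x_i − Σ_{j≠i} x_j = 0.
Imposing symmetry (x_j = x for all j) turns Σ_{j≠i} x_j into 4x, so 285 = 12x and x = 23.75.

23.75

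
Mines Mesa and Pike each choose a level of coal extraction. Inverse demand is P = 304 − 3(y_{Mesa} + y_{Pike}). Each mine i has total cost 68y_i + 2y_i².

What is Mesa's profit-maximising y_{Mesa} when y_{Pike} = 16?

18.8

Mine Mesa's profit: π = y_{Mesa}(304 − 3(y_{Mesa} + y_{Pike})) − 68y_{Mesa} − 2y_{Mesa}².
∂π/∂y_{Mesa} = 236 − 10y_{Mesa} − 3y_{Pike} = 0, so y_{Mesa} = 23.6 − 0.3y_{Pike}.
At y_{Pike} = 16: y_{Mesa} = 23.6 − 0.3·16 = 18.8.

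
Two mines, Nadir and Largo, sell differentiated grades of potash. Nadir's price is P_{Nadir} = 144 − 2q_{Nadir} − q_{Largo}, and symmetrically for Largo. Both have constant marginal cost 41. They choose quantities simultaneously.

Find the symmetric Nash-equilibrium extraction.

Mine Nadir's profit: π = q_{Nadir}(144 − 2q_{Nadir} − q_{Largo}) − 41q_{Nadir}.
∂π/∂q_{Nadir} = 103 − 4q_{Nadir} − q_{Largo} = 0 ⇒ q_{Nadir} = 25.75 − 0.25q_{Largo}.
By symmetry q_{Largo} = q_{Nadir}; substituting into the reaction function, 1.25q_{Nadir} = 25.75 and q_{Nadir} = 20.6.

20.6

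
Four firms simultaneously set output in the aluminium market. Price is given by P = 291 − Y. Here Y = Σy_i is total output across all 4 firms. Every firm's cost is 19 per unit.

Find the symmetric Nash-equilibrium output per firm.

A representative firm's profit is π_i = y_i(291 − Y) − 19y_i, with Y = y_i + Σ_{j≠i} y_j.
First-order condition: 272 − 2y_i − Σ_{j≠i} y_j = 0.
Imposing symmetry (y_j = y for all j) turns Σ_{j≠i} y_j into 3y, so 272 = 5y and y = 54.4.

54.4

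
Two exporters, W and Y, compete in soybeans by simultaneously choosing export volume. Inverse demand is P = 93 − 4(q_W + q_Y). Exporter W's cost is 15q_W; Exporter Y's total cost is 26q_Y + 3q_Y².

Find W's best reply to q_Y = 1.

Exporter W's profit: π = q_W(93 − 4(q_W + q_Y)) − 15q_W.
∂π/∂q_W = 78 − 8q_W − 4q_Y = 0, so q_W = 9.75 − 0.5q_Y.
At q_Y = 1: q_W = 9.75 − 0.5·1 = 9.25.

9.25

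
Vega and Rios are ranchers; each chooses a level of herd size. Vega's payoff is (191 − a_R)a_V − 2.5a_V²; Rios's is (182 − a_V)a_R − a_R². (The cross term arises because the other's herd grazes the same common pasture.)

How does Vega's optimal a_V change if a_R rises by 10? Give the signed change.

Expanding Vega's payoff: 191a_V − a_Ra_V − 2.5a_V².
∂π/∂a_V = 191 − a_R − 5a_V = 0, so a_V = 38.2 − 0.2a_R.
The reaction-function slope is −0.2, so a 10-unit rise in a_R moves a_V by −0.2 × 10 = −2. Vega's best response falls — the actions are strategic substitutes.

-2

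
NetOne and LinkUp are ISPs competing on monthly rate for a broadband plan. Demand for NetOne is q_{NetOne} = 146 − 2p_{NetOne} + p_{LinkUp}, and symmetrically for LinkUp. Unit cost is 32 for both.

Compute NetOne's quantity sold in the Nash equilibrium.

76

NetOne's profit: π = (p_{NetOne} − 32)(146 − 2p_{NetOne} + p_{LinkUp}).
∂π/∂p_{NetOne} = 210 − 4p_{NetOne} + p_{LinkUp} = 0 ⇒ p_{NetOne} = 52.5 + 0.25p_{LinkUp}.
By symmetry p_{LinkUp} = p_{NetOne}; substituting into the reaction function, 0.75p_{NetOne} = 52.5 and p_{NetOne} = 70.
q_{NetOne} = 146 − 2·70 + 70 = 76.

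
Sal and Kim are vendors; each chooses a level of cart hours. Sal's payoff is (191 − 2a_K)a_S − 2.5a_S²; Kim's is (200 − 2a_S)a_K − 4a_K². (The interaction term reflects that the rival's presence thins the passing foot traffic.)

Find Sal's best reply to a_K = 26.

Expanding Sal's payoff: 191a_S − 2a_Ka_S − 2.5a_S².
∂π/∂a_S = 191 − 2a_K − 5a_S = 0, so a_S = 38.2 − 0.4a_K.
At a_K = 26: a_S = 38.2 − 0.4·26 = 27.8.

27.8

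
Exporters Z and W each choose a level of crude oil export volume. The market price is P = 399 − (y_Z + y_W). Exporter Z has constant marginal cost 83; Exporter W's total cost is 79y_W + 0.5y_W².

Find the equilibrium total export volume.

Exporter Z's profit: π = y_Z(399 − (y_Z + y_W)) − 83y_Z.
∂π/∂y_Z = 316 − 2y_Z − y_W = 0, so y_Z = 158 − 0.5y_W.
For W: ∂π/∂y_W = 320 − 3y_W − y_Z = 0 ⇒ y_W = 320/3 − (1/3)y_Z.
Plugging y_W into Z's best response: y_Z = 158 − 0.5(320/3 − (1/3)y_Z) ⇒ (5/6)y_Z = 314/3, so y_Z = 125.6.
Then y_W = 320/3 − (1/3)·125.6 = 64.8.
Total export volume: 125.6 + 64.8 = 190.4.

190.4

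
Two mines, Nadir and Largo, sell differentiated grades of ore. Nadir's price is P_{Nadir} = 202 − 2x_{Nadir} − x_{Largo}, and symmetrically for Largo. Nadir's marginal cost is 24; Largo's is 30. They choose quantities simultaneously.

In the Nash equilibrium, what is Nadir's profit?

Mine Nadir's profit: π = x_{Nadir}(202 − 2x_{Nadir} − x_{Largo}) − 24x_{Nadir}.
∂π/∂x_{Nadir} = 178 − 4x_{Nadir} − x_{Largo} = 0 ⇒ x_{Nadir} = 44.5 − 0.25x_{Largo}.
Similarly x_{Largo} = 43 − 0.25x_{Nadir}.
Plugging x_{Largo} into Nadir's best response: x_{Nadir} = 44.5 − 0.25(43 − 0.25x_{Nadir}) ⇒ 0.9375x_{Nadir} = 33.75, so x_{Nadir} = 36.
Then x_{Largo} = 43 − 0.25·36 = 34.
P_{Nadir} = 202 − 2·36 − 34 = 96.
Profit = (96 − 24)·36 = 2592.

2592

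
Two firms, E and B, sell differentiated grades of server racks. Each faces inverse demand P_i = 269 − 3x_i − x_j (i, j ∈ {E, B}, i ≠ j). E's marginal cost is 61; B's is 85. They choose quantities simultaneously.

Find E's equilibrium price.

Firm E's profit: π = x_E(269 − 3x_E − x_B) − 61x_E.
∂π/∂x_E = 208 − 6x_E − x_B = 0 ⇒ x_E = 104/3 − (1/6)x_B.
Similarly x_B = 92/3 − (1/6)x_E.
Substituting the second reaction function into the first: x_E = 104/3 − (1/6)(92/3 − (1/6)x_E), which gives (35/36)x_E = 266/9 ⇒ x_E = 30.4.
Then x_B = 92/3 − (1/6)·30.4 = 25.6.
P_E = 269 − 3·30.4 − 25.6 = 152.2.

152.2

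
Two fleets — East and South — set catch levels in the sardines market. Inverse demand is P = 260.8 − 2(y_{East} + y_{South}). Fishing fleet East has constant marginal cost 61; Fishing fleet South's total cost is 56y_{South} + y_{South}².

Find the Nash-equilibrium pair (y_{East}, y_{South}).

Fishing fleet East's profit: π = y_{East}(260.8 − 2(y_{East} + y_{South})) − 61y_{East}.
∂π/∂y_{East} = 199.8 − 4y_{East} − 2y_{South} = 0, so y_{East} = 49.95 − 0.5y_{South}.
For South: ∂π/∂y_{South} = 204.8 − 6y_{South} − 2y_{East} = 0 ⇒ y_{South} = 512/15 − (1/3)y_{East}.
Substituting the second reaction function into the first: y_{East} = 49.95 − 0.5(512/15 − (1/3)y_{East}), which gives (5/6)y_{East} = 1973/60 ⇒ y_{East} = 39.46.
Then y_{South} = 512/15 − (1/3)·39.46 = 20.98.

39.46, 20.98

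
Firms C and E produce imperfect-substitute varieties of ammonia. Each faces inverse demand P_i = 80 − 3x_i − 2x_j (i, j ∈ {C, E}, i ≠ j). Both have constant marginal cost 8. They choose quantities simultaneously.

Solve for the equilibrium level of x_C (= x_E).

9

Firm C's profit: π = x_C(80 − 3x_C − 2x_E) − 8x_C.
∂π/∂x_C = 72 − 6x_C − 2x_E = 0 ⇒ x_C = 12 − (1/3)x_E.
Setting x_C = x_E in the reaction function: x_C = 12 − (1/3)x_C, so x_C = 12 / (4/3) = 9.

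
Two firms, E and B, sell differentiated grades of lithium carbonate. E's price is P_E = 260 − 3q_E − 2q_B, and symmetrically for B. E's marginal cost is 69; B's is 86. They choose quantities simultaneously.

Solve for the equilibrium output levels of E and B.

24.9375, 20.6875

Firm E's profit: π = q_E(260 − 3q_E − 2q_B) − 69q_E.
∂π/∂q_E = 191 − 6q_E − 2q_B = 0 ⇒ q_E = 191/6 − (1/3)q_B.
Similarly q_B = 29 − (1/3)q_E.
Plugging q_B into E's best response: q_E = 191/6 − (1/3)(29 − (1/3)q_E) ⇒ (8/9)q_E = 133/6, so q_E = 24.9375.
Then q_B = 29 − (1/3)·24.9375 = 20.6875.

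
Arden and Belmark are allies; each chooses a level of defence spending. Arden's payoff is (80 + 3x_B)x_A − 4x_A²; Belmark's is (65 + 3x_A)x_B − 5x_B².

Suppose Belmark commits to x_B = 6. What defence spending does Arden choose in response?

Expanding Arden's payoff: 80x_A + 3x_Bx_A − 4x_A².
∂π/∂x_A = 80 + 3x_B − 8x_A = 0, so x_A = 10 + 0.375x_B.
At x_B = 6: x_A = 10 + 0.375·6 = 12.25.

12.25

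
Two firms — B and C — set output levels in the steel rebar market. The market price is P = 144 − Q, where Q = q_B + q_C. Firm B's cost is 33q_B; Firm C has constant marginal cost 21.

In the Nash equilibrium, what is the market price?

Firm B's profit: π = q_B(144 − (q_B + q_C)) − 33q_B.
∂π/∂q_B = 111 − 2q_B − q_C = 0, so q_B = 55.5 − 0.5q_C.
By the same steps for C: q_C = 61.5 − 0.5q_B.
Substituting the second reaction function into the first: q_B = 55.5 − 0.5(61.5 − 0.5q_B), which gives 0.75q_B = 24.75 ⇒ q_B = 33.
Then q_C = 61.5 − 0.5·33 = 45.
Equilibrium price: P = 144 − 78 = 66.

66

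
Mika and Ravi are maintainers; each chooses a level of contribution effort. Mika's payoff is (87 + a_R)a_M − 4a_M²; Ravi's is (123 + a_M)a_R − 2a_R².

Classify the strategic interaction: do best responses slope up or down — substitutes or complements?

Expanding Mika's payoff: 87a_M + a_Ra_M − 4a_M².
∂π/∂a_M = 87 + a_R − 8a_M = 0, so a_M = 10.875 + 0.125a_R.
The best-response slope da_M/da_R = 0.125 > 0: the reaction function is upward-sloping, so the choices are strategic complements.

strategic complements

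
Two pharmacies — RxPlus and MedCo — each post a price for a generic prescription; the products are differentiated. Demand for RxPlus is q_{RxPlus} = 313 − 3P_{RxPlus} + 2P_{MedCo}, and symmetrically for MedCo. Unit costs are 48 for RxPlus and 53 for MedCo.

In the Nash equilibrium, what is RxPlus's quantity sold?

201.5625

RxPlus's profit: π = (P_{RxPlus} − 48)(313 − 3P_{RxPlus} + 2P_{MedCo}).
∂π/∂P_{RxPlus} = 457 − 6P_{RxPlus} + 2P_{MedCo} = 0 ⇒ P_{RxPlus} = 457/6 + (1/3)P_{MedCo}.
Similarly P_{MedCo} = 236/3 + (1/3)P_{RxPlus}.
Substituting the second reaction function into the first: P_{RxPlus} = 457/6 + (1/3)(236/3 + (1/3)P_{RxPlus}), which gives (8/9)P_{RxPlus} = 1843/18 ⇒ P_{RxPlus} = 115.1875.
Then P_{MedCo} = 236/3 + (1/3)·115.1875 = 117.0625.
q_{RxPlus} = 313 − 3·115.1875 + 2·117.0625 = 201.5625.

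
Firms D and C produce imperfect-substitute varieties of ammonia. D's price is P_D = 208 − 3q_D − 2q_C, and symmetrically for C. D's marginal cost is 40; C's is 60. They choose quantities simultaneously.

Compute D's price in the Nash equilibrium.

106.75

Firm D's profit: π = q_D(208 − 3q_D − 2q_C) − 40q_D.
∂π/∂q_D = 168 − 6q_D − 2q_C = 0 ⇒ q_D = 28 − (1/3)q_C.
Similarly q_C = 74/3 − (1/3)q_D.
Substituting the second reaction function into the first: q_D = 28 − (1/3)(74/3 − (1/3)q_D), which gives (8/9)q_D = 178/9 ⇒ q_D = 22.25.
Then q_C = 74/3 − (1/3)·22.25 = 17.25.
P_D = 208 − 3·22.25 − 2·17.25 = 106.75.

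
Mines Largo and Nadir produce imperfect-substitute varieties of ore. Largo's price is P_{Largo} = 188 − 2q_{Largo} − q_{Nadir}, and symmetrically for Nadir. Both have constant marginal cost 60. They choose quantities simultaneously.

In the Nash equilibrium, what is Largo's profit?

1310.72

Mine Largo's profit: π = q_{Largo}(188 − 2q_{Largo} − q_{Nadir}) − 60q_{Largo}.
∂π/∂q_{Largo} = 128 − 4q_{Largo} − q_{Nadir} = 0 ⇒ q_{Largo} = 32 − 0.25q_{Nadir}.
The game is symmetric, so in equilibrium q_{Nadir} = q_{Largo}: the reaction function gives 1.25q_{Largo} = 32, hence q_{Largo} = 25.6.
P_{Largo} = 188 − 2·25.6 − 25.6 = 111.2.
Profit = (111.2 − 60)·25.6 = 1310.72.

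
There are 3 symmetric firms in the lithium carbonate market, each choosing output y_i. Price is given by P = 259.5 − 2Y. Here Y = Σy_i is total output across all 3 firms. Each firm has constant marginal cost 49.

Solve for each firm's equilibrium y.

A representative firm's profit is π_i = y_i(259.5 − 2Y) − 49y_i, with Y = y_i + Σ_{j≠i} y_j.
First-order condition: 210.5 − 4y_i − 2Σ_{j≠i} y_j = 0.
In a symmetric equilibrium every firm chooses the same y, so Σ_{j≠i} y_j = 2y. The condition becomes 210.5 − 8y = 0, giving y = 210.5/8 = 26.3125.

26.3125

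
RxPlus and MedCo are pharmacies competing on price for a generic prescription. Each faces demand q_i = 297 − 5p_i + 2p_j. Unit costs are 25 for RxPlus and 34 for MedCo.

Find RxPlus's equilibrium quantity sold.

RxPlus's profit: π = (p_{RxPlus} − 25)(297 − 5p_{RxPlus} + 2p_{MedCo}).
∂π/∂p_{RxPlus} = 422 − 10p_{RxPlus} + 2p_{MedCo} = 0 ⇒ p_{RxPlus} = 42.2 + 0.2p_{MedCo}.
Similarly p_{MedCo} = 46.7 + 0.2p_{RxPlus}.
Plugging p_{MedCo} into RxPlus's best response: p_{RxPlus} = 42.2 + 0.2(46.7 + 0.2p_{RxPlus}) ⇒ 0.96p_{RxPlus} = 51.54, so p_{RxPlus} = 53.6875.
Then p_{MedCo} = 46.7 + 0.2·53.6875 = 57.4375.
q_{RxPlus} = 297 − 5·53.6875 + 2·57.4375 = 143.4375.

143.4375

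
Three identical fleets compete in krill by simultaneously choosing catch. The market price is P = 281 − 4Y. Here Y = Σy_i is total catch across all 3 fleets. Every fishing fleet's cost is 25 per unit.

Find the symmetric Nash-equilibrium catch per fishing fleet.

A representative fishing fleet's profit is π_i = y_i(281 − 4Y) − 25y_i, with Y = y_i + Σ_{j≠i} y_j.
First-order condition: 256 − 8y_i − 4Σ_{j≠i} y_j = 0.
With identical fishing fleets, set every y_j = y: then 256 − 8y − 8y = 0, i.e. y = 256/16 = 16.

16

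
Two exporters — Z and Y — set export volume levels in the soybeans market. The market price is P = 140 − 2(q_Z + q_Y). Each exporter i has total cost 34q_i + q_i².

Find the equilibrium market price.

87

Exporter Z's profit: π = q_Z(140 − 2(q_Z + q_Y)) − 34q_Z − q_Z².
∂π/∂q_Z = 106 − 6q_Z − 2q_Y = 0, so q_Z = 53/3 − (1/3)q_Y.
Setting q_Z = q_Y in the reaction function: q_Z = 53/3 − (1/3)q_Z, so q_Z = (53/3) / (4/3) = 13.25.
Equilibrium price: P = 140 − 2·26.5 = 87.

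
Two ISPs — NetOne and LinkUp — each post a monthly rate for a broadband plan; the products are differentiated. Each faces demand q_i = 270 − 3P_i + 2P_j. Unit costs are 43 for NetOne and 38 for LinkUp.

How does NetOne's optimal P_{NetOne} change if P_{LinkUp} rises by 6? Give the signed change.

2

NetOne's profit: π = (P_{NetOne} − 43)(270 − 3P_{NetOne} + 2P_{LinkUp}).
∂π/∂P_{NetOne} = 399 − 6P_{NetOne} + 2P_{LinkUp} = 0 ⇒ P_{NetOne} = 66.5 + (1/3)P_{LinkUp}.
The reaction-function slope is 1/3, so a 6-unit rise in P_{LinkUp} moves P_{NetOne} by 1/3 × 6 = 2. NetOne's best response rises — the actions are strategic complements.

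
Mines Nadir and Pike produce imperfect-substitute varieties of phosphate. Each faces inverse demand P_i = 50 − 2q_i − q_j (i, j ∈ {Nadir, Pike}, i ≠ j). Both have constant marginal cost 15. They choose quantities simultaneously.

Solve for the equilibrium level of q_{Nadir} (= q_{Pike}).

7

Mine Nadir's profit: π = q_{Nadir}(50 − 2q_{Nadir} − q_{Pike}) − 15q_{Nadir}.
∂π/∂q_{Nadir} = 35 − 4q_{Nadir} − q_{Pike} = 0 ⇒ q_{Nadir} = 8.75 − 0.25q_{Pike}.
By symmetry q_{Pike} = q_{Nadir}; substituting into the reaction function, 1.25q_{Nadir} = 8.75 and q_{Nadir} = 7.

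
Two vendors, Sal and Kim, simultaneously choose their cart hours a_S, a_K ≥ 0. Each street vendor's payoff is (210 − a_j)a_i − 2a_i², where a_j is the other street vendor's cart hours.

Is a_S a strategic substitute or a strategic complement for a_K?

strategic substitutes

Sal's payoff is (210 − a_K)a_S − 2a_S².
∂π/∂a_S = 210 − a_K − 4a_S = 0, so a_S = 52.5 − 0.25a_K.
The best-response slope da_S/da_K = −0.25 < 0: the reaction function is downward-sloping, so the choices are strategic substitutes.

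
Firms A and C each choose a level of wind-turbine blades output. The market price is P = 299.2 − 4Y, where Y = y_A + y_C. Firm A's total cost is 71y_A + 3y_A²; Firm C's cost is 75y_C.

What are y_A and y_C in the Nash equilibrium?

9.675, 23.1875

Firm A's profit: π = y_A(299.2 − 4(y_A + y_C)) − 71y_A − 3y_A².
∂π/∂y_A = 228.2 − 14y_A − 4y_C = 0, so y_A = 16.3 − (2/7)y_C.
For C: ∂π/∂y_C = 224.2 − 8y_C − 4y_A = 0 ⇒ y_C = 28.025 − 0.5y_A.
Substituting the second reaction function into the first: y_A = 16.3 − (2/7)(28.025 − 0.5y_A), which gives (6/7)y_A = 1161/140 ⇒ y_A = 9.675.
Then y_C = 28.025 − 0.5·9.675 = 23.1875.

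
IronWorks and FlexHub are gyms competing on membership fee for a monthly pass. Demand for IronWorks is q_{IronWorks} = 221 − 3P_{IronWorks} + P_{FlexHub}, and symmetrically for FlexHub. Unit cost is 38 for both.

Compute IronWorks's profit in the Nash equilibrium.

IronWorks's profit: π = (P_{IronWorks} − 38)(221 − 3P_{IronWorks} + P_{FlexHub}).
∂π/∂P_{IronWorks} = 335 − 6P_{IronWorks} + P_{FlexHub} = 0 ⇒ P_{IronWorks} = 335/6 + (1/6)P_{FlexHub}.
The game is symmetric, so in equilibrium P_{FlexHub} = P_{IronWorks}: the reaction function gives (5/6)P_{IronWorks} = 335/6, hence P_{IronWorks} = 67.
q_{IronWorks} = 221 − 3·67 + 67 = 87.
Profit = (67 − 38)·87 = 2523.

2523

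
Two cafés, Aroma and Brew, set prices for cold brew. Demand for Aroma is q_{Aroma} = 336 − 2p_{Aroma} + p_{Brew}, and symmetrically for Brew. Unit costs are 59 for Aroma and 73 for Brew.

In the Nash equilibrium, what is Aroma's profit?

17747.28

Aroma's profit: π = (p_{Aroma} − 59)(336 − 2p_{Aroma} + p_{Brew}).
∂π/∂p_{Aroma} = 454 − 4p_{Aroma} + p_{Brew} = 0 ⇒ p_{Aroma} = 113.5 + 0.25p_{Brew}.
Similarly p_{Brew} = 120.5 + 0.25p_{Aroma}.
Solving the two reaction functions simultaneously: (1 − (0.25)(0.25))p_{Aroma} = 113.5 + 0.25·120.5, so 0.9375p_{Aroma} = 143.625 and p_{Aroma} = 153.2.
Then p_{Brew} = 120.5 + 0.25·153.2 = 158.8.
q_{Aroma} = 336 − 2·153.2 + 158.8 = 188.4.
Profit = (153.2 − 59)·188.4 = 17747.28.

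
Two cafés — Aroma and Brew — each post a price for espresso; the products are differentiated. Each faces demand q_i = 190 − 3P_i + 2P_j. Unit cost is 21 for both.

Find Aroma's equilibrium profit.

5355.1875

Aroma's profit: π = (P_{Aroma} − 21)(190 − 3P_{Aroma} + 2P_{Brew}).
∂π/∂P_{Aroma} = 253 − 6P_{Aroma} + 2P_{Brew} = 0 ⇒ P_{Aroma} = 253/6 + (1/3)P_{Brew}.
Setting P_{Aroma} = P_{Brew} in the reaction function: P_{Aroma} = 253/6 + (1/3)P_{Aroma}, so P_{Aroma} = (253/6) / (2/3) = 63.25.
q_{Aroma} = 190 − 3·63.25 + 2·63.25 = 126.75.
Profit = (63.25 − 21)·126.75 = 5355.1875.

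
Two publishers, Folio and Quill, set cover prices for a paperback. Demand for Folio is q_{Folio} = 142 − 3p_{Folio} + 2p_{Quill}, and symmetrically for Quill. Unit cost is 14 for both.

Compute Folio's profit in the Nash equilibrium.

Folio's profit: π = (p_{Folio} − 14)(142 − 3p_{Folio} + 2p_{Quill}).
∂π/∂p_{Folio} = 184 − 6p_{Folio} + 2p_{Quill} = 0 ⇒ p_{Folio} = 92/3 + (1/3)p_{Quill}.
By symmetry p_{Quill} = p_{Folio}; substituting into the reaction function, (2/3)p_{Folio} = 92/3 and p_{Folio} = 46.
q_{Folio} = 142 − 3·46 + 2·46 = 96.
Profit = (46 − 14)·96 = 3072.

3072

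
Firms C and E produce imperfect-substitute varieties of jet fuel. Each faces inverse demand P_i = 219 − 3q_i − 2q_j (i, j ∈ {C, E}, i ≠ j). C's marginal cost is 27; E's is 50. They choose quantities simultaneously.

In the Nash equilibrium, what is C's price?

103.3125

Firm C's profit: π = q_C(219 − 3q_C − 2q_E) − 27q_C.
∂π/∂q_C = 192 − 6q_C − 2q_E = 0 ⇒ q_C = 32 − (1/3)q_E.
Similarly q_E = 169/6 − (1/3)q_C.
Plugging q_E into C's best response: q_C = 32 − (1/3)(169/6 − (1/3)q_C) ⇒ (8/9)q_C = 407/18, so q_C = 25.4375.
Then q_E = 169/6 − (1/3)·25.4375 = 19.6875.
P_C = 219 − 3·25.4375 − 2·19.6875 = 103.3125.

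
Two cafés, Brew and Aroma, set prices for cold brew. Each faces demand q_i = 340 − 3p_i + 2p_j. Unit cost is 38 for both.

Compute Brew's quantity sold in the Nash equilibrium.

Brew's profit: π = (p_{Brew} − 38)(340 − 3p_{Brew} + 2p_{Aroma}).
∂π/∂p_{Brew} = 454 − 6p_{Brew} + 2p_{Aroma} = 0 ⇒ p_{Brew} = 227/3 + (1/3)p_{Aroma}.
By symmetry p_{Aroma} = p_{Brew}; substituting into the reaction function, (2/3)p_{Brew} = 227/3 and p_{Brew} = 113.5.
q_{Brew} = 340 − 3·113.5 + 2·113.5 = 226.5.

226.5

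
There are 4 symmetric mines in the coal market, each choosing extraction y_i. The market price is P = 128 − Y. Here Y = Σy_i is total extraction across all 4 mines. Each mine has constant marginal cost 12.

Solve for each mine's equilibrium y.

A representative mine's profit is π_i = y_i(128 − Y) − 12y_i, with Y = y_i + Σ_{j≠i} y_j.
First-order condition: 116 − 2y_i − Σ_{j≠i} y_j = 0.
In a symmetric equilibrium every mine chooses the same y, so Σ_{j≠i} y_j = 3y. The condition becomes 116 − 5y = 0, giving y = 116/5 = 23.2.

23.2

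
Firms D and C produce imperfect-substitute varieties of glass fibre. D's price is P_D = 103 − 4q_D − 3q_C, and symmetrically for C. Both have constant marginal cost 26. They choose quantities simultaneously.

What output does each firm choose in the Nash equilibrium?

Firm D's profit: π = q_D(103 − 4q_D − 3q_C) − 26q_D.
∂π/∂q_D = 77 − 8q_D − 3q_C = 0 ⇒ q_D = 9.625 − 0.375q_C.
Setting q_D = q_C in the reaction function: q_D = 9.625 − 0.375q_D, so q_D = 9.625 / 1.375 = 7.

7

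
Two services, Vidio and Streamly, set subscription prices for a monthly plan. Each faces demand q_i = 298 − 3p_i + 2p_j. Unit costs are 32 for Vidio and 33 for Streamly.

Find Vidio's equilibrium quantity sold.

200.0625

Vidio's profit: π = (p_{Vidio} − 32)(298 − 3p_{Vidio} + 2p_{Streamly}).
∂π/∂p_{Vidio} = 394 − 6p_{Vidio} + 2p_{Streamly} = 0 ⇒ p_{Vidio} = 197/3 + (1/3)p_{Streamly}.
Similarly p_{Streamly} = 397/6 + (1/3)p_{Vidio}.
Solving the two reaction functions simultaneously: (1 − (1/3)(1/3))p_{Vidio} = 197/3 + (1/3)·(397/6), so (8/9)p_{Vidio} = 1579/18 and p_{Vidio} = 98.6875.
Then p_{Streamly} = 397/6 + (1/3)·98.6875 = 99.0625.
q_{Vidio} = 298 − 3·98.6875 + 2·99.0625 = 200.0625.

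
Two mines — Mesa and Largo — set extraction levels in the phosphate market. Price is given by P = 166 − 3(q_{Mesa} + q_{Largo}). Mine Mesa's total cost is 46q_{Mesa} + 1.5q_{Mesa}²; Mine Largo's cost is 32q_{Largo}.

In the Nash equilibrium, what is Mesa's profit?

Mine Mesa's profit: π = q_{Mesa}(166 − 3(q_{Mesa} + q_{Largo})) − 46q_{Mesa} − 1.5q_{Mesa}².
∂π/∂q_{Mesa} = 120 − 9q_{Mesa} − 3q_{Largo} = 0, so q_{Mesa} = 40/3 − (1/3)q_{Largo}.
For Largo: ∂π/∂q_{Largo} = 134 − 6q_{Largo} − 3q_{Mesa} = 0 ⇒ q_{Largo} = 67/3 − 0.5q_{Mesa}.
Plugging q_{Largo} into Mesa's best response: q_{Mesa} = 40/3 − (1/3)(67/3 − 0.5q_{Mesa}) ⇒ (5/6)q_{Mesa} = 53/9, so q_{Mesa} = 106/15.
Then q_{Largo} = 67/3 − 0.5·(106/15) = 18.8.
Price P = 166 − 3·(388/15) = 88.4.
Mesa's profit: (88.4 − 46)·(106/15) − 1.5(106/15)² = 224.72.

224.72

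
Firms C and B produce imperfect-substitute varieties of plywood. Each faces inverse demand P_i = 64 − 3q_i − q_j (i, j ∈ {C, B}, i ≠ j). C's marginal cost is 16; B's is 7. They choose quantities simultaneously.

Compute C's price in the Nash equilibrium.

35.8

Firm C's profit: π = q_C(64 − 3q_C − q_B) − 16q_C.
∂π/∂q_C = 48 − 6q_C − q_B = 0 ⇒ q_C = 8 − (1/6)q_B.
Similarly q_B = 9.5 − (1/6)q_C.
Substituting the second reaction function into the first: q_C = 8 − (1/6)(9.5 − (1/6)q_C), which gives (35/36)q_C = 77/12 ⇒ q_C = 6.6.
Then q_B = 9.5 − (1/6)·6.6 = 8.4.
P_C = 64 − 3·6.6 − 8.4 = 35.8.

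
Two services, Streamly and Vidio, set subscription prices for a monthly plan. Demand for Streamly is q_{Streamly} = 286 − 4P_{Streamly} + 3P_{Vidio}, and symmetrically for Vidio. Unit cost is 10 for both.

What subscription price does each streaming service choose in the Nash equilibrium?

Streamly's profit: π = (P_{Streamly} − 10)(286 − 4P_{Streamly} + 3P_{Vidio}).
∂π/∂P_{Streamly} = 326 − 8P_{Streamly} + 3P_{Vidio} = 0 ⇒ P_{Streamly} = 40.75 + 0.375P_{Vidio}.
By symmetry P_{Vidio} = P_{Streamly}; substituting into the reaction function, 0.625P_{Streamly} = 40.75 and P_{Streamly} = 65.2.

65.2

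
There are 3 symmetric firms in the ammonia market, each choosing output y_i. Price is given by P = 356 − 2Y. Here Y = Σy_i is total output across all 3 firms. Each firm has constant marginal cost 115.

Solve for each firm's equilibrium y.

A representative firm's profit is π_i = y_i(356 − 2Y) − 115y_i, with Y = y_i + Σ_{j≠i} y_j.
First-order condition: 241 − 4y_i − 2Σ_{j≠i} y_j = 0.
In a symmetric equilibrium every firm chooses the same y, so Σ_{j≠i} y_j = 2y. The condition becomes 241 − 8y = 0, giving y = 241/8 = 30.125.

30.125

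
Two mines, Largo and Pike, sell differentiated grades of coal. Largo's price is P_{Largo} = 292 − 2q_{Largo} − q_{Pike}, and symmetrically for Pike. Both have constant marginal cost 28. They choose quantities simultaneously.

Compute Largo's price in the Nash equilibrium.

Mine Largo's profit: π = q_{Largo}(292 − 2q_{Largo} − q_{Pike}) − 28q_{Largo}.
∂π/∂q_{Largo} = 264 − 4q_{Largo} − q_{Pike} = 0 ⇒ q_{Largo} = 66 − 0.25q_{Pike}.
Setting q_{Largo} = q_{Pike} in the reaction function: q_{Largo} = 66 − 0.25q_{Largo}, so q_{Largo} = 66 / 1.25 = 52.8.
P_{Largo} = 292 − 2·52.8 − 52.8 = 133.6.

133.6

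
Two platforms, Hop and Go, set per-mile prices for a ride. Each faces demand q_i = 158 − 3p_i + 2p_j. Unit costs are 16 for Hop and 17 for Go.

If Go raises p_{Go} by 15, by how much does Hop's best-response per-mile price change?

Hop's profit: π = (p_{Hop} − 16)(158 − 3p_{Hop} + 2p_{Go}).
∂π/∂p_{Hop} = 206 − 6p_{Hop} + 2p_{Go} = 0 ⇒ p_{Hop} = 103/3 + (1/3)p_{Go}.
The reaction-function slope is 1/3, so a 15-unit rise in p_{Go} moves p_{Hop} by 1/3 × 15 = 5. Hop's best response rises — the actions are strategic complements.

5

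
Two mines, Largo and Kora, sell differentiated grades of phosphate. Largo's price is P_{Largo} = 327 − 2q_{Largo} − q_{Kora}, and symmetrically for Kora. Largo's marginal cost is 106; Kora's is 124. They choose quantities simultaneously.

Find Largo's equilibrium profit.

Mine Largo's profit: π = q_{Largo}(327 − 2q_{Largo} − q_{Kora}) − 106q_{Largo}.
∂π/∂q_{Largo} = 221 − 4q_{Largo} − q_{Kora} = 0 ⇒ q_{Largo} = 55.25 − 0.25q_{Kora}.
Similarly q_{Kora} = 50.75 − 0.25q_{Largo}.
Substituting the second reaction function into the first: q_{Largo} = 55.25 − 0.25(50.75 − 0.25q_{Largo}), which gives 0.9375q_{Largo} = 42.5625 ⇒ q_{Largo} = 45.4.
Then q_{Kora} = 50.75 − 0.25·45.4 = 39.4.
P_{Largo} = 327 − 2·45.4 − 39.4 = 196.8.
Profit = (196.8 − 106)·45.4 = 4122.32.

4122.32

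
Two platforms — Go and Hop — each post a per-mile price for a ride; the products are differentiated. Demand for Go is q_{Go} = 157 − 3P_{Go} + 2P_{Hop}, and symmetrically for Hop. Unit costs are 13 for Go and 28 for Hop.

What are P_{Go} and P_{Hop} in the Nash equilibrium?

51.8125, 57.4375

Go's profit: π = (P_{Go} − 13)(157 − 3P_{Go} + 2P_{Hop}).
∂π/∂P_{Go} = 196 − 6P_{Go} + 2P_{Hop} = 0 ⇒ P_{Go} = 98/3 + (1/3)P_{Hop}.
Similarly P_{Hop} = 241/6 + (1/3)P_{Go}.
Solving the two reaction functions simultaneously: (1 − (1/3)(1/3))P_{Go} = 98/3 + (1/3)·(241/6), so (8/9)P_{Go} = 829/18 and P_{Go} = 51.8125.
Then P_{Hop} = 241/6 + (1/3)·51.8125 = 57.4375.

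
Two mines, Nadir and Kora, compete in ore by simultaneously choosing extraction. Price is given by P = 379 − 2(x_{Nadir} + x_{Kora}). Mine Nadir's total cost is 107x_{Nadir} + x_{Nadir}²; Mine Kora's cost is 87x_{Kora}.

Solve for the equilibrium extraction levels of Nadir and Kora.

25.2, 60.4

Mine Nadir's profit: π = x_{Nadir}(379 − 2(x_{Nadir} + x_{Kora})) − 107x_{Nadir} − x_{Nadir}².
∂π/∂x_{Nadir} = 272 − 6x_{Nadir} − 2x_{Kora} = 0, so x_{Nadir} = 136/3 − (1/3)x_{Kora}.
For Kora: ∂π/∂x_{Kora} = 292 − 4x_{Kora} − 2x_{Nadir} = 0 ⇒ x_{Kora} = 73 − 0.5x_{Nadir}.
Substituting the second reaction function into the first: x_{Nadir} = 136/3 − (1/3)(73 − 0.5x_{Nadir}), which gives (5/6)x_{Nadir} = 21 ⇒ x_{Nadir} = 25.2.
Then x_{Kora} = 73 − 0.5·25.2 = 60.4.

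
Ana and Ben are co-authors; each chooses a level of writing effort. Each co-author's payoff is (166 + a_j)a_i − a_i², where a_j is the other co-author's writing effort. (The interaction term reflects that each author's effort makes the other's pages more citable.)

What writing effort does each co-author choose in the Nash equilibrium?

Ana's payoff is (166 + a_B)a_A − a_A².
∂π/∂a_A = 166 + a_B − 2a_A = 0, so a_A = 83 + 0.5a_B.
Setting a_A = a_B in the reaction function: a_A = 83 + 0.5a_A, so a_A = 83 / 0.5 = 166.

166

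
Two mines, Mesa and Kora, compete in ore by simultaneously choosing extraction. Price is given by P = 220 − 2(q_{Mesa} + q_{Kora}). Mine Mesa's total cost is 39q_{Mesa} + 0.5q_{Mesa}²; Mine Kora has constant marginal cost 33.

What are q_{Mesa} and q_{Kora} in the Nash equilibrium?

Mine Mesa's profit: π = q_{Mesa}(220 − 2(q_{Mesa} + q_{Kora})) − 39q_{Mesa} − 0.5q_{Mesa}².
∂π/∂q_{Mesa} = 181 − 5q_{Mesa} − 2q_{Kora} = 0, so q_{Mesa} = 36.2 − 0.4q_{Kora}.
For Kora: ∂π/∂q_{Kora} = 187 − 4q_{Kora} − 2q_{Mesa} = 0 ⇒ q_{Kora} = 46.75 − 0.5q_{Mesa}.
Substituting the second reaction function into the first: q_{Mesa} = 36.2 − 0.4(46.75 − 0.5q_{Mesa}), which gives 0.8q_{Mesa} = 17.5 ⇒ q_{Mesa} = 21.875.
Then q_{Kora} = 46.75 − 0.5·21.875 = 35.8125.

21.875, 35.8125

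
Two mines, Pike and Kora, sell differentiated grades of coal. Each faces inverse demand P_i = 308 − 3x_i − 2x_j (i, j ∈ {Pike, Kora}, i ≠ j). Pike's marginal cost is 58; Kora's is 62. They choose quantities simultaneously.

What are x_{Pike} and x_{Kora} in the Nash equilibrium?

31.5, 30.5

Mine Pike's profit: π = x_{Pike}(308 − 3x_{Pike} − 2x_{Kora}) − 58x_{Pike}.
∂π/∂x_{Pike} = 250 − 6x_{Pike} − 2x_{Kora} = 0 ⇒ x_{Pike} = 125/3 − (1/3)x_{Kora}.
Similarly x_{Kora} = 41 − (1/3)x_{Pike}.
Plugging x_{Kora} into Pike's best response: x_{Pike} = 125/3 − (1/3)(41 − (1/3)x_{Pike}) ⇒ (8/9)x_{Pike} = 28, so x_{Pike} = 31.5.
Then x_{Kora} = 41 − (1/3)·31.5 = 30.5.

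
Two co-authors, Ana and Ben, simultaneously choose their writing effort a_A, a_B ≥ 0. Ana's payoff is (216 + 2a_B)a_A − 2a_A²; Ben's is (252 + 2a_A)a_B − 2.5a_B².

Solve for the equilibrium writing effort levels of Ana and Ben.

99, 90

Expanding Ana's payoff: 216a_A + 2a_Ba_A − 2a_A².
∂π/∂a_A = 216 + 2a_B − 4a_A = 0, so a_A = 54 + 0.5a_B.
Likewise for Ben: a_B = 50.4 + 0.4a_A.
Solving the two reaction functions simultaneously: (1 − (0.5)(0.4))a_A = 54 + 0.5·50.4, so 0.8a_A = 79.2 and a_A = 99.
Then a_B = 50.4 + 0.4·99 = 90.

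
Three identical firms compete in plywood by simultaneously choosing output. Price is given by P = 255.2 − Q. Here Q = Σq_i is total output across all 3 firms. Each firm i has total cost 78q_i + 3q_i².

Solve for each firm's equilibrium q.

A representative firm's profit is π_i = q_i(255.2 − Q) − 78q_i − 3q_i², with Q = q_i + Σ_{j≠i} q_j.
First-order condition: 177.2 − 8q_i − Σ_{j≠i} q_j = 0.
In a symmetric equilibrium every firm chooses the same q, so Σ_{j≠i} q_j = 2q. The condition becomes 177.2 − 10q = 0, giving q = 177.2/10 = 17.72.

17.72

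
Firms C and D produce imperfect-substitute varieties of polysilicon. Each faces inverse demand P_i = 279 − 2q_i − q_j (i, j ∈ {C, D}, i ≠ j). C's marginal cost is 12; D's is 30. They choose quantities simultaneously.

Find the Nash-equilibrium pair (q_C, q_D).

54.6, 48.6

Firm C's profit: π = q_C(279 − 2q_C − q_D) − 12q_C.
∂π/∂q_C = 267 − 4q_C − q_D = 0 ⇒ q_C = 66.75 − 0.25q_D.
Similarly q_D = 62.25 − 0.25q_C.
Plugging q_D into C's best response: q_C = 66.75 − 0.25(62.25 − 0.25q_C) ⇒ 0.9375q_C = 51.1875, so q_C = 54.6.
Then q_D = 62.25 − 0.25·54.6 = 48.6.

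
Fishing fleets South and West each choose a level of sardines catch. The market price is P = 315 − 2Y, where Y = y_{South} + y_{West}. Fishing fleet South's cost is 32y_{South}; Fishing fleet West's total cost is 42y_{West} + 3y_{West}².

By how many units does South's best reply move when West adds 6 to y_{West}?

-3

Fishing fleet South's profit: π = y_{South}(315 − 2(y_{South} + y_{West})) − 32y_{South}.
∂π/∂y_{South} = 283 − 4y_{South} − 2y_{West} = 0, so y_{South} = 70.75 − 0.5y_{West}.
The reaction-function slope is −0.5, so a 6-unit rise in y_{West} moves y_{South} by −0.5 × 6 = −3. South's best response falls — the actions are strategic substitutes.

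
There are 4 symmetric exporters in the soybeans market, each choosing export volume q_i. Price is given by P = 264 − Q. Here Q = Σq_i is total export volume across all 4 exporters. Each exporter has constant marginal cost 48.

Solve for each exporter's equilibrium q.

43.2

A representative exporter's profit is π_i = q_i(264 − Q) − 48q_i, with Q = q_i + Σ_{j≠i} q_j.
First-order condition: 216 − 2q_i − Σ_{j≠i} q_j = 0.
Imposing symmetry (q_j = q for all j) turns Σ_{j≠i} q_j into 3q, so 216 = 5q and q = 43.2.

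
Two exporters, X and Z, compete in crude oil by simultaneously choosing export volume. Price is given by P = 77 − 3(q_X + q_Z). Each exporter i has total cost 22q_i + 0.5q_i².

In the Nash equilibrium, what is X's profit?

105.875

Exporter X's profit: π = q_X(77 − 3(q_X + q_Z)) − 22q_X − 0.5q_X².
∂π/∂q_X = 55 − 7q_X − 3q_Z = 0, so q_X = 55/7 − (3/7)q_Z.
Setting q_X = q_Z in the reaction function: q_X = 55/7 − (3/7)q_X, so q_X = (55/7) / (10/7) = 5.5.
Price P = 77 − 3·11 = 44.
X's profit: (44 − 22)·5.5 − 0.5(5.5)² = 105.875.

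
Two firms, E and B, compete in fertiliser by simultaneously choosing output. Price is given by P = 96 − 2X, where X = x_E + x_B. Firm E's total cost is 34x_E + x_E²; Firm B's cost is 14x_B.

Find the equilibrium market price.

50.8

Firm E's profit: π = x_E(96 − 2(x_E + x_B)) − 34x_E − x_E².
∂π/∂x_E = 62 − 6x_E − 2x_B = 0, so x_E = 31/3 − (1/3)x_B.
For B: ∂π/∂x_B = 82 − 4x_B − 2x_E = 0 ⇒ x_B = 20.5 − 0.5x_E.
Solving the two reaction functions simultaneously: (1 − (−1/3)(−0.5))x_E = 31/3 − (1/3)·20.5, so (5/6)x_E = 3.5 and x_E = 4.2.
Then x_B = 20.5 − 0.5·4.2 = 18.4.
Equilibrium price: P = 96 − 2·22.6 = 50.8.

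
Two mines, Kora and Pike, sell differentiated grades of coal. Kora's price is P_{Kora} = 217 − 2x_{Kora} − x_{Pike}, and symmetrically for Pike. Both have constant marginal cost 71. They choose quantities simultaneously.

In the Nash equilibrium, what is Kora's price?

129.4

Mine Kora's profit: π = x_{Kora}(217 − 2x_{Kora} − x_{Pike}) − 71x_{Kora}.
∂π/∂x_{Kora} = 146 − 4x_{Kora} − x_{Pike} = 0 ⇒ x_{Kora} = 36.5 − 0.25x_{Pike}.
The game is symmetric, so in equilibrium x_{Pike} = x_{Kora}: the reaction function gives 1.25x_{Kora} = 36.5, hence x_{Kora} = 29.2.
P_{Kora} = 217 − 2·29.2 − 29.2 = 129.4.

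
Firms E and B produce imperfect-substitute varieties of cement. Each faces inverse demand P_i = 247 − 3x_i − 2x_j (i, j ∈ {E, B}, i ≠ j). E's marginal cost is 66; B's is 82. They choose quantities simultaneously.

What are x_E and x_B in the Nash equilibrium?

Firm E's profit: π = x_E(247 − 3x_E − 2x_B) − 66x_E.
∂π/∂x_E = 181 − 6x_E − 2x_B = 0 ⇒ x_E = 181/6 − (1/3)x_B.
Similarly x_B = 27.5 − (1/3)x_E.
Substituting the second reaction function into the first: x_E = 181/6 − (1/3)(27.5 − (1/3)x_E), which gives (8/9)x_E = 21 ⇒ x_E = 23.625.
Then x_B = 27.5 − (1/3)·23.625 = 19.625.

23.625, 19.625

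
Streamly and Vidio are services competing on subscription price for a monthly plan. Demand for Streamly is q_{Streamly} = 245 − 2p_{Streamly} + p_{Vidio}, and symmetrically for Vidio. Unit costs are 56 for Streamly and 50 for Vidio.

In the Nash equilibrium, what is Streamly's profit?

Streamly's profit: π = (p_{Streamly} − 56)(245 − 2p_{Streamly} + p_{Vidio}).
∂π/∂p_{Streamly} = 357 − 4p_{Streamly} + p_{Vidio} = 0 ⇒ p_{Streamly} = 89.25 + 0.25p_{Vidio}.
Similarly p_{Vidio} = 86.25 + 0.25p_{Streamly}.
Plugging p_{Vidio} into Streamly's best response: p_{Streamly} = 89.25 + 0.25(86.25 + 0.25p_{Streamly}) ⇒ 0.9375p_{Streamly} = 110.8125, so p_{Streamly} = 118.2.
Then p_{Vidio} = 86.25 + 0.25·118.2 = 115.8.
q_{Streamly} = 245 − 2·118.2 + 115.8 = 124.4.
Profit = (118.2 − 56)·124.4 = 7737.68.

7737.68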